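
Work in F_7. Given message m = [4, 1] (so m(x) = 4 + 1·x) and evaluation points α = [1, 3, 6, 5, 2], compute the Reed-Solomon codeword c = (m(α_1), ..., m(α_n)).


c = [5, 0, 3, 2, 6]

Message polynomial: m(x) = 4 + 1·x (mod 7).
For each evaluation point α_i, compute m(α_i) mod 7:
  α_1 = 1: Horner steps 1 → 5, so m(1) = 5.
  α_2 = 3: Horner steps 1 → 0, so m(3) = 0.
  α_3 = 6: Horner steps 1 → 3, so m(6) = 3.
  α_4 = 5: Horner steps 1 → 2, so m(5) = 2.
  α_5 = 2: Horner steps 1 → 6, so m(2) = 6.
Codeword c = [5, 0, 3, 2, 6] ∈ F_7^5.


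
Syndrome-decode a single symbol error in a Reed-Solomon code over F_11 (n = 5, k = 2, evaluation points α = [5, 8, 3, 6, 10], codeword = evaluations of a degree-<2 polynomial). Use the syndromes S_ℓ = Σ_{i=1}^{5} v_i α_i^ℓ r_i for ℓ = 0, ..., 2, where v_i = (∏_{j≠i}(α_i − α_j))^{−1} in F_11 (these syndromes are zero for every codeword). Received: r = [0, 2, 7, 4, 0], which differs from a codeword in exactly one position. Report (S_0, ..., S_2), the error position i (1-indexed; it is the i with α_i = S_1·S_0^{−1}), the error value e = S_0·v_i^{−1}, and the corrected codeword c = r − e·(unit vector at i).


S = (2, 10, 6), error at position 1, error magnitude e = 6, c = [5, 2, 7, 4, 0].

Step 1: column multipliers v_i = (∏_{j≠i}(α_i − α_j))^{−1} mod 11.
  i = 1 (α = 5): (5−8)(5−3)(5−6)(5−10) = (−3)·2·(−1)·(−5) = −30 ≡ 3, so v_1 = 3^{−1} = 4 (mod 11).
  i = 2 (α = 8): (8−5)(8−3)(8−6)(8−10) = 3·5·2·(−2) = −60 ≡ 6, so v_2 = 6^{−1} = 2 (mod 11).
  i = 3 (α = 3): (3−5)(3−8)(3−6)(3−10) = (−2)·(−5)·(−3)·(−7) = 210 ≡ 1, so v_3 = 1^{−1} = 1 (mod 11).
  i = 4 (α = 6): (6−5)(6−8)(6−3)(6−10) = 1·(−2)·3·(−4) = 24 ≡ 2, so v_4 = 2^{−1} = 6 (mod 11).
  i = 5 (α = 10): (10−5)(10−8)(10−3)(10−6) = 5·2·7·4 = 280 ≡ 5, so v_5 = 5^{−1} = 9 (mod 11).
  v = [4, 2, 1, 6, 9].
Step 2: syndromes of r = [0, 2, 7, 4, 0] (all sums mod 11).
  S_0 = Σ v_i r_i = 4·0 + 2·2 + 1·7 + 6·4 + 9·0 = 35 ≡ 2.
  S_1 = Σ v_i α_i r_i = 4·5·0 + 2·8·2 + 1·3·7 + 6·6·4 + 9·10·0 = 197 ≡ 10.
  α_i^2 mod 11 = [3, 9, 9, 3, 1].
  S_2 = Σ v_i α_i^2 r_i = 4·3·0 + 2·9·2 + 1·9·7 + 6·3·4 + 9·1·0 = 171 ≡ 6.
  S = (2, 10, 6) ≠ 0, so r is not a codeword (an error is present).
Step 3: locate the error. For a single error e at position i, S_ℓ = v_i·e·α_i^ℓ, so α_err = S_1/S_0.
  S_0^{−1} = 2^{−1} = 6 (mod 11), so α_err = 10·6 = 60 ≡ 5 = α_1. Error position i = 1.
  Consistency check: S_2/S_1 = 6·10 = 60 ≡ 5 = α_err ✓ (single-error assumption holds).
Step 4: error magnitude e = S_0/v_1 = S_0·∏_{j≠1}(α_1 − α_j) = 2·3 = 6 ≡ 6 (mod 11).
Step 5: correct position 1: c_1 = r_1 − e = 0 − 6 ≡ 5 (mod 11). Hence c = [5, 2, 7, 4, 0].
  Check: interpolating c through the α_i gives m(x) = 10 + 10·x (degree < 2) with m(α_i) = c_i for every i, so c is indeed a codeword.


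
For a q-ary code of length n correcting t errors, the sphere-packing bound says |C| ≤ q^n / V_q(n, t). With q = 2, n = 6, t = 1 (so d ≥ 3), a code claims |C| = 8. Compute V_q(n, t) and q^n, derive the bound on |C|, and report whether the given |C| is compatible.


V_q(n, t) = 7, q^n = 64, Hamming bound = 9, |C| = 8 ≤ bound (satisfied).

Step 1: Compute V_q(n, t) = Σ_{j=0}^1 C(n, j) (q−1)^j.
  j = 0: C(6,0)·(1)^0 = 1·1 = 1.
  j = 1: C(6,1)·(1)^1 = 6·1 = 6.
  V_q(n, t) = 1 + 6 = 7.
Step 2: q^n = 2^6 = 64.
Step 3: Hamming bound ⌊q^n / V_q(n,t)⌋ = ⌊64/7⌋ = 9.
Step 4: Compare |C| = 8 to 9: satisfied.
The claimed |C| lies below the Hamming bound.


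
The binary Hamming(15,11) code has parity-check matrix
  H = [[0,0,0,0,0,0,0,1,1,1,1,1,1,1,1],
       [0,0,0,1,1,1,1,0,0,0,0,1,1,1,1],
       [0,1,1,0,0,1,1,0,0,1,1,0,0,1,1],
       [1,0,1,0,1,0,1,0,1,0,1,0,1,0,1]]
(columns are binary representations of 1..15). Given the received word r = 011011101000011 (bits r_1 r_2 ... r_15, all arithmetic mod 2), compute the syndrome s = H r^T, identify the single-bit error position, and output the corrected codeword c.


s = (1, 1, 0, 1)^T, error position = 13, corrected codeword c = 011011101000111

Compute s = H r^T mod 2 one row at a time:
  s_1 = 0 + 1 + 0 + 0 + 0 + 0 + 1 + 1 = 3 ≡ 1 (mod 2).
  s_2 = 0 + 1 + 1 + 1 + 0 + 0 + 1 + 1 = 5 ≡ 1 (mod 2).
  s_3 = 1 + 1 + 1 + 1 + 0 + 0 + 1 + 1 = 6 ≡ 0 (mod 2).
  s_4 = 0 + 1 + 1 + 1 + 1 + 0 + 0 + 1 = 5 ≡ 1 (mod 2).
s = (1, 1, 0, 1)^T — this equals column 13 of H (binary 1101), so error is at position 13.
Correct: flip bit 13 of r = 011011101000011 to get c = 011011101000111.


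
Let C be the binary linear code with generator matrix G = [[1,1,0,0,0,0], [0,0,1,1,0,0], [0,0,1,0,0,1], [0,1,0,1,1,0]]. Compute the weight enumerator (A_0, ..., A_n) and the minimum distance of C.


Weight distribution: A_0 = 1, A_2 = 4, A_3 = 6, A_4 = 3, A_5 = 2. Minimum distance d = 2.

Enumerate all 2^4 = 16 messages m ∈ F_2^4.
For each, compute codeword c = mG in F_2^6, then tally its weight.
  m = 0000 → c = 000000, weight = 0.
  m = 1000 → c = 110000, weight = 2.
  m = 0100 → c = 001100, weight = 2.
  m = 1100 → c = 111100, weight = 4.
  m = 0010 → c = 001001, weight = 2.
  m = 1010 → c = 111001, weight = 4.
  m = 0110 → c = 000101, weight = 2.
  m = 1110 → c = 110101, weight = 4.
  m = 0001 → c = 010110, weight = 3.
  m = 1001 → c = 100110, weight = 3.
  m = 0101 → c = 011010, weight = 3.
  m = 1101 → c = 101010, weight = 3.
  m = 0011 → c = 011111, weight = 5.
  m = 1011 → c = 101111, weight = 5.
  m = 0111 → c = 010011, weight = 3.
  m = 1111 → c = 100011, weight = 3.
Tally weights:
  weight 0: 1 codewords.
  weight 2: 4 codewords.
  weight 3: 6 codewords.
  weight 4: 3 codewords.
  weight 5: 2 codewords.
Minimum distance d = smallest w > 0 with A_w > 0 = 2.
Sanity: Σ A_w = 16 = 2^4 = 16 ✓.


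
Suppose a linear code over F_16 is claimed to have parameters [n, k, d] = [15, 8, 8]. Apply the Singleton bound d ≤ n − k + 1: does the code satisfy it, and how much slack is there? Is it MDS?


Singleton RHS = n − k + 1 = 8, slack = 0, bound satisfied, MDS.

Singleton bound: d ≤ n − k + 1.
Here n = 15, k = 8, so n − k + 1 = 8.
Given d = 8, check d ≤ 8: YES.
Slack = (n − k + 1) − d = 0.
The code is MDS (slack = 0).
Description: the claimed parameters are [15, 8, 8]_16; such a code would be MDS (meets Singleton bound).


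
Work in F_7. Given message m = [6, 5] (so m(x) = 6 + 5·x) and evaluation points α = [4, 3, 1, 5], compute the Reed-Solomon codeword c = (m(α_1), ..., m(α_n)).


c = [5, 0, 4, 3]

Message polynomial: m(x) = 6 + 5·x (mod 7).
For each evaluation point α_i, compute m(α_i) mod 7:
  α_1 = 4: Horner steps 5 → 5, so m(4) = 5.
  α_2 = 3: Horner steps 5 → 0, so m(3) = 0.
  α_3 = 1: Horner steps 5 → 4, so m(1) = 4.
  α_4 = 5: Horner steps 5 → 3, so m(5) = 3.
Codeword c = [5, 0, 4, 3] ∈ F_7^4.


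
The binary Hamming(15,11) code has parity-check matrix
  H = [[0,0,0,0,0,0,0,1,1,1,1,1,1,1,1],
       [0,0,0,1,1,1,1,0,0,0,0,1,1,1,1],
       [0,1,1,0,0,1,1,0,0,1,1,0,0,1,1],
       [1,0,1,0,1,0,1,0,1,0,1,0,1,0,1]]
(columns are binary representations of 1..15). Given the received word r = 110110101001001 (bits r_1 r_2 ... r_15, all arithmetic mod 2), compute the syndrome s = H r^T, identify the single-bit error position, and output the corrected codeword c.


s = (1, 1, 1, 1)^T, error position = 15, corrected codeword c = 110110101001000

Compute s = H r^T mod 2 one row at a time:
  s_1 = 0 + 1 + 0 + 0 + 1 + 0 + 0 + 1 = 3 ≡ 1 (mod 2).
  s_2 = 1 + 1 + 0 + 1 + 1 + 0 + 0 + 1 = 5 ≡ 1 (mod 2).
  s_3 = 1 + 0 + 0 + 1 + 0 + 0 + 0 + 1 = 3 ≡ 1 (mod 2).
  s_4 = 1 + 0 + 1 + 1 + 1 + 0 + 0 + 1 = 5 ≡ 1 (mod 2).
s = (1, 1, 1, 1)^T — this equals column 15 of H (binary 1111), so error is at position 15.
Correct: flip bit 15 of r = 110110101001001 to get c = 110110101001000.


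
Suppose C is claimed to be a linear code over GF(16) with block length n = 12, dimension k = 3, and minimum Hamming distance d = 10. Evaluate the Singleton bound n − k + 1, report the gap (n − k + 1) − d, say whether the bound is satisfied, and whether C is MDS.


Singleton RHS = n − k + 1 = 10, slack = 0, bound satisfied, MDS.

Singleton bound: d ≤ n − k + 1.
Here n = 12, k = 3, so n − k + 1 = 10.
Given d = 10, check d ≤ 10: YES.
Slack = (n − k + 1) − d = 0.
The code is MDS (slack = 0).
Description: the claimed parameters are [12, 3, 10]_16; such a code would be MDS (meets Singleton bound).


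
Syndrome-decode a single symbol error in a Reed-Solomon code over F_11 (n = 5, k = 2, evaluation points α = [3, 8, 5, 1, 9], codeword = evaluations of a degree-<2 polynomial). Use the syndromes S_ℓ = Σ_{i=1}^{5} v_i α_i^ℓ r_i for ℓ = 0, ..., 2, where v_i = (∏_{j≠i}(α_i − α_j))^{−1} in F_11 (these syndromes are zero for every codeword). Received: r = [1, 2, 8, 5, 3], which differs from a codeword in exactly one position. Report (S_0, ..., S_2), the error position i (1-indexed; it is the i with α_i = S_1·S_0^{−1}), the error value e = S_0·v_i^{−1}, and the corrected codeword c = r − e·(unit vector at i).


S = (5, 1, 9), error at position 5, error magnitude e = 3, c = [1, 2, 8, 5, 0].

Step 1: column multipliers v_i = (∏_{j≠i}(α_i − α_j))^{−1} mod 11.
  i = 1 (α = 3): (3−8)(3−5)(3−1)(3−9) = (−5)·(−2)·2·(−6) = −120 ≡ 1, so v_1 = 1^{−1} = 1 (mod 11).
  i = 2 (α = 8): (8−3)(8−5)(8−1)(8−9) = 5·3·7·(−1) = −105 ≡ 5, so v_2 = 5^{−1} = 9 (mod 11).
  i = 3 (α = 5): (5−3)(5−8)(5−1)(5−9) = 2·(−3)·4·(−4) = 96 ≡ 8, so v_3 = 8^{−1} = 7 (mod 11).
  i = 4 (α = 1): (1−3)(1−8)(1−5)(1−9) = (−2)·(−7)·(−4)·(−8) = 448 ≡ 8, so v_4 = 8^{−1} = 7 (mod 11).
  i = 5 (α = 9): (9−3)(9−8)(9−5)(9−1) = 6·1·4·8 = 192 ≡ 5, so v_5 = 5^{−1} = 9 (mod 11).
  v = [1, 9, 7, 7, 9].
Step 2: syndromes of r = [1, 2, 8, 5, 3] (all sums mod 11).
  S_0 = Σ v_i r_i = 1·1 + 9·2 + 7·8 + 7·5 + 9·3 = 137 ≡ 5.
  S_1 = Σ v_i α_i r_i = 1·3·1 + 9·8·2 + 7·5·8 + 7·1·5 + 9·9·3 = 705 ≡ 1.
  α_i^2 mod 11 = [9, 9, 3, 1, 4].
  S_2 = Σ v_i α_i^2 r_i = 1·9·1 + 9·9·2 + 7·3·8 + 7·1·5 + 9·4·3 = 482 ≡ 9.
  S = (5, 1, 9) ≠ 0, so r is not a codeword (an error is present).
Step 3: locate the error. For a single error e at position i, S_ℓ = v_i·e·α_i^ℓ, so α_err = S_1/S_0.
  S_0^{−1} = 5^{−1} = 9 (mod 11), so α_err = 1·9 = 9 ≡ 9 = α_5. Error position i = 5.
  Consistency check: S_2/S_1 = 9·1 = 9 ≡ 9 = α_err ✓ (single-error assumption holds).
Step 4: error magnitude e = S_0/v_5 = S_0·∏_{j≠5}(α_5 − α_j) = 5·5 = 25 ≡ 3 (mod 11).
Step 5: correct position 5: c_5 = r_5 − e = 3 − 3 ≡ 0 (mod 11). Hence c = [1, 2, 8, 5, 0].
  Check: interpolating c through the α_i gives m(x) = 7 + 9·x (degree < 2) with m(α_i) = c_i for every i, so c is indeed a codeword.


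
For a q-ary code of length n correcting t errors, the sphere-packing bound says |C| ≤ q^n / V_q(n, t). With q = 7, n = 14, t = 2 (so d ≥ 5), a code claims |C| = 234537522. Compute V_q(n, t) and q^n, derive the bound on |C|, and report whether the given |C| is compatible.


V_q(n, t) = 3361, q^n = 678223072849, Hamming bound = 201792047, |C| = 234537522 > bound (violated).

Step 1: Compute V_q(n, t) = Σ_{j=0}^2 C(n, j) (q−1)^j.
  j = 0: C(14,0)·(6)^0 = 1·1 = 1.
  j = 1: C(14,1)·(6)^1 = 14·6 = 84.
  j = 2: C(14,2)·(6)^2 = 91·36 = 3276.
  V_q(n, t) = 1 + 84 + 3276 = 3361.
Step 2: q^n = 7^14 = 678223072849.
Step 3: Hamming bound ⌊q^n / V_q(n,t)⌋ = ⌊678223072849/3361⌋ = 201792047.
Step 4: Compare |C| = 234537522 to 201792047: violated.
The claimed |C| lies above the Hamming bound, so no 7-ary code of length 14 with d ≥ 5 can have 234537522 codewords.


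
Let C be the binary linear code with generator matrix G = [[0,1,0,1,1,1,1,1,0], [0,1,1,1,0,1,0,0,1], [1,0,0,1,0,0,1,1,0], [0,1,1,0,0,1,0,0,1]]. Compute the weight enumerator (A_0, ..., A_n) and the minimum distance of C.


Weight distribution: A_0 = 1, A_1 = 1, A_3 = 1, A_4 = 4, A_5 = 5, A_6 = 2, A_7 = 1, A_8 = 1. Minimum distance d = 1.

Enumerate all 2^4 = 16 messages m ∈ F_2^4.
For each, compute codeword c = mG in F_2^9, then tally its weight.
  m = 0000 → c = 000000000, weight = 0.
  m = 1000 → c = 010111110, weight = 6.
  m = 0100 → c = 011101001, weight = 5.
  m = 1100 → c = 001010111, weight = 5.
  m = 0010 → c = 100100110, weight = 4.
  m = 1010 → c = 110011000, weight = 4.
  m = 0110 → c = 111001111, weight = 7.
  m = 1110 → c = 101110001, weight = 5.
  m = 0001 → c = 011001001, weight = 4.
  m = 1001 → c = 001110111, weight = 6.
  m = 0101 → c = 000100000, weight = 1.
  m = 1101 → c = 010011110, weight = 5.
  m = 0011 → c = 111101111, weight = 8.
  m = 1011 → c = 101010001, weight = 4.
  m = 0111 → c = 100000110, weight = 3.
  m = 1111 → c = 110111000, weight = 5.
Tally weights:
  weight 0: 1 codewords.
  weight 1: 1 codewords.
  weight 3: 1 codewords.
  weight 4: 4 codewords.
  weight 5: 5 codewords.
  weight 6: 2 codewords.
  weight 7: 1 codewords.
  weight 8: 1 codewords.
Minimum distance d = smallest w > 0 with A_w > 0 = 1.
Sanity: Σ A_w = 16 = 2^4 = 16 ✓.


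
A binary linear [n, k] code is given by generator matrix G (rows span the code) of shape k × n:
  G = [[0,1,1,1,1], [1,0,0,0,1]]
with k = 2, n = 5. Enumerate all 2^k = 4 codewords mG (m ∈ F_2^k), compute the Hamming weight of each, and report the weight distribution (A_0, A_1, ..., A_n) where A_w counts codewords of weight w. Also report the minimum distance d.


Weight distribution: A_0 = 1, A_2 = 1, A_4 = 2. Minimum distance d = 2.

Enumerate all 2^2 = 4 messages m ∈ F_2^2.
For each, compute codeword c = mG in F_2^5, then tally its weight.
  m = 00 → c = 00000, weight = 0.
  m = 10 → c = 01111, weight = 4.
  m = 01 → c = 10001, weight = 2.
  m = 11 → c = 11110, weight = 4.
Tally weights:
  weight 0: 1 codewords.
  weight 2: 1 codewords.
  weight 4: 2 codewords.
Minimum distance d = smallest w > 0 with A_w > 0 = 2.
Sanity: Σ A_w = 4 = 2^2 = 4 ✓.


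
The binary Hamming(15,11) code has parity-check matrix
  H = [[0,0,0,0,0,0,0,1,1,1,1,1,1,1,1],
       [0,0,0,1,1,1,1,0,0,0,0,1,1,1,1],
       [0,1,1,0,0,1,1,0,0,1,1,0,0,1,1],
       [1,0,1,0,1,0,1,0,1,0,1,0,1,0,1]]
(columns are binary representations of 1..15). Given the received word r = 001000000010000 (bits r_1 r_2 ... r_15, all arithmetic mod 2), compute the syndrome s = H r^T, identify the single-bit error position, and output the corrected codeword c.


s = (1, 0, 0, 0)^T, error position = 8, corrected codeword c = 001000010010000

Compute s = H r^T mod 2 one row at a time:
  s_1 = 0 + 0 + 0 + 1 + 0 + 0 + 0 + 0 = 1 ≡ 1 (mod 2).
  s_2 = 0 + 0 + 0 + 0 + 0 + 0 + 0 + 0 = 0 ≡ 0 (mod 2).
  s_3 = 0 + 1 + 0 + 0 + 0 + 1 + 0 + 0 = 2 ≡ 0 (mod 2).
  s_4 = 0 + 1 + 0 + 0 + 0 + 1 + 0 + 0 = 2 ≡ 0 (mod 2).
s = (1, 0, 0, 0)^T — this equals column 8 of H (binary 1000), so error is at position 8.
Correct: flip bit 8 of r = 001000000010000 to get c = 001000010010000.


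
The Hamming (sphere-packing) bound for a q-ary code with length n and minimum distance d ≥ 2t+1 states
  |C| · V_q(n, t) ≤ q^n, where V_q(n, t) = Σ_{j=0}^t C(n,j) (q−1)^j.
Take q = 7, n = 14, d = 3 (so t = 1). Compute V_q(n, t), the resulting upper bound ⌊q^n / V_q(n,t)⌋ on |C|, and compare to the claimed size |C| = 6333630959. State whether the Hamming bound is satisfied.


V_q(n, t) = 85, q^n = 678223072849, Hamming bound = 7979094974, |C| = 6333630959 ≤ bound (satisfied).

Step 1: Compute V_q(n, t) = Σ_{j=0}^1 C(n, j) (q−1)^j.
  j = 0: C(14,0)·(6)^0 = 1·1 = 1.
  j = 1: C(14,1)·(6)^1 = 14·6 = 84.
  V_q(n, t) = 1 + 84 = 85.
Step 2: q^n = 7^14 = 678223072849.
Step 3: Hamming bound ⌊q^n / V_q(n,t)⌋ = ⌊678223072849/85⌋ = 7979094974.
Step 4: Compare |C| = 6333630959 to 7979094974: satisfied.
The claimed |C| lies below the Hamming bound.


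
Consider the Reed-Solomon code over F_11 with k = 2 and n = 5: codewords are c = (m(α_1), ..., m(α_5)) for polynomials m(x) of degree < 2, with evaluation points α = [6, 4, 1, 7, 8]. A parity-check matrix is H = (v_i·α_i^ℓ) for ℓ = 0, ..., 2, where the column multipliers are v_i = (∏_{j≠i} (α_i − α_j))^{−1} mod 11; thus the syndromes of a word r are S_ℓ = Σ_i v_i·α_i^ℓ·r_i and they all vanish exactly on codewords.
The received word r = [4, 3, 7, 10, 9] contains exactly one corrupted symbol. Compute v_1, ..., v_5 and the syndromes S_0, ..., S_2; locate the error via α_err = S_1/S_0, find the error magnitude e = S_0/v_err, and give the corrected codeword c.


S = (4, 10, 3), error at position 5, error magnitude e = 4, c = [4, 3, 7, 10, 5].

Step 1: column multipliers v_i = (∏_{j≠i}(α_i − α_j))^{−1} mod 11.
  i = 1 (α = 6): (6−4)(6−1)(6−7)(6−8) = 2·5·(−1)·(−2) = 20 ≡ 9, so v_1 = 9^{−1} = 5 (mod 11).
  i = 2 (α = 4): (4−6)(4−1)(4−7)(4−8) = (−2)·3·(−3)·(−4) = −72 ≡ 5, so v_2 = 5^{−1} = 9 (mod 11).
  i = 3 (α = 1): (1−6)(1−4)(1−7)(1−8) = (−5)·(−3)·(−6)·(−7) = 630 ≡ 3, so v_3 = 3^{−1} = 4 (mod 11).
  i = 4 (α = 7): (7−6)(7−4)(7−1)(7−8) = 1·3·6·(−1) = −18 ≡ 4, so v_4 = 4^{−1} = 3 (mod 11).
  i = 5 (α = 8): (8−6)(8−4)(8−1)(8−7) = 2·4·7·1 = 56 ≡ 1, so v_5 = 1^{−1} = 1 (mod 11).
  v = [5, 9, 4, 3, 1].
Step 2: syndromes of r = [4, 3, 7, 10, 9] (all sums mod 11).
  S_0 = Σ v_i r_i = 5·4 + 9·3 + 4·7 + 3·10 + 1·9 = 114 ≡ 4.
  S_1 = Σ v_i α_i r_i = 5·6·4 + 9·4·3 + 4·1·7 + 3·7·10 + 1·8·9 = 538 ≡ 10.
  α_i^2 mod 11 = [3, 5, 1, 5, 9].
  S_2 = Σ v_i α_i^2 r_i = 5·3·4 + 9·5·3 + 4·1·7 + 3·5·10 + 1·9·9 = 454 ≡ 3.
  S = (4, 10, 3) ≠ 0, so r is not a codeword (an error is present).
Step 3: locate the error. For a single error e at position i, S_ℓ = v_i·e·α_i^ℓ, so α_err = S_1/S_0.
  S_0^{−1} = 4^{−1} = 3 (mod 11), so α_err = 10·3 = 30 ≡ 8 = α_5. Error position i = 5.
  Consistency check: S_2/S_1 = 3·10 = 30 ≡ 8 = α_err ✓ (single-error assumption holds).
Step 4: error magnitude e = S_0/v_5 = S_0·∏_{j≠5}(α_5 − α_j) = 4·1 = 4 ≡ 4 (mod 11).
Step 5: correct position 5: c_5 = r_5 − e = 9 − 4 ≡ 5 (mod 11). Hence c = [4, 3, 7, 10, 5].
  Check: interpolating c through the α_i gives m(x) = 1 + 6·x (degree < 2) with m(α_i) = c_i for every i, so c is indeed a codeword.


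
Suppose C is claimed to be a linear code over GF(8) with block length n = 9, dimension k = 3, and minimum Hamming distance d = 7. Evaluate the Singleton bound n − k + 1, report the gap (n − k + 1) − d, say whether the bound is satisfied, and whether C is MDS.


Singleton RHS = n − k + 1 = 7, slack = 0, bound satisfied, MDS.

Singleton bound: d ≤ n − k + 1.
Here n = 9, k = 3, so n − k + 1 = 7.
Given d = 7, check d ≤ 7: YES.
Slack = (n − k + 1) − d = 0.
The code is MDS (slack = 0).
Description: the claimed parameters are [9, 3, 7]_8; such a code would be MDS (meets Singleton bound).


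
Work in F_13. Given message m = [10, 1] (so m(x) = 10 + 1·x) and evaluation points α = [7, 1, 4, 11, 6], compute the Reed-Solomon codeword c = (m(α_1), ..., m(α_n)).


c = [4, 11, 1, 8, 3]

Message polynomial: m(x) = 10 + 1·x (mod 13).
For each evaluation point α_i, compute m(α_i) mod 13:
  α_1 = 7: Horner steps 1 → 4, so m(7) = 4.
  α_2 = 1: Horner steps 1 → 11, so m(1) = 11.
  α_3 = 4: Horner steps 1 → 1, so m(4) = 1.
  α_4 = 11: Horner steps 1 → 8, so m(11) = 8.
  α_5 = 6: Horner steps 1 → 3, so m(6) = 3.
Codeword c = [4, 11, 1, 8, 3] ∈ F_13^5.


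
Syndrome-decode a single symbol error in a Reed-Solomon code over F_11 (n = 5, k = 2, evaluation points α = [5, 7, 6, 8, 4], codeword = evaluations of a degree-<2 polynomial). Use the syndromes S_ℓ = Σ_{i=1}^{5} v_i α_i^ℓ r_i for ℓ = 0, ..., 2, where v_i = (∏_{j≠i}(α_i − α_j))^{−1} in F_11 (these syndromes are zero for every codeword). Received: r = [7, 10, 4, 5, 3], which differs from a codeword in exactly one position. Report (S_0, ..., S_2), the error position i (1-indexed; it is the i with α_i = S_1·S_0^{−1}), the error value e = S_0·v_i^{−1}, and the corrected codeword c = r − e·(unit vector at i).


S = (4, 9, 1), error at position 1, error magnitude e = 9, c = [9, 10, 4, 5, 3].

Step 1: column multipliers v_i = (∏_{j≠i}(α_i − α_j))^{−1} mod 11.
  i = 1 (α = 5): (5−7)(5−6)(5−8)(5−4) = (−2)·(−1)·(−3)·1 = −6 ≡ 5, so v_1 = 5^{−1} = 9 (mod 11).
  i = 2 (α = 7): (7−5)(7−6)(7−8)(7−4) = 2·1·(−1)·3 = −6 ≡ 5, so v_2 = 5^{−1} = 9 (mod 11).
  i = 3 (α = 6): (6−5)(6−7)(6−8)(6−4) = 1·(−1)·(−2)·2 = 4 ≡ 4, so v_3 = 4^{−1} = 3 (mod 11).
  i = 4 (α = 8): (8−5)(8−7)(8−6)(8−4) = 3·1·2·4 = 24 ≡ 2, so v_4 = 2^{−1} = 6 (mod 11).
  i = 5 (α = 4): (4−5)(4−7)(4−6)(4−8) = (−1)·(−3)·(−2)·(−4) = 24 ≡ 2, so v_5 = 2^{−1} = 6 (mod 11).
  v = [9, 9, 3, 6, 6].
Step 2: syndromes of r = [7, 10, 4, 5, 3] (all sums mod 11).
  S_0 = Σ v_i r_i = 9·7 + 9·10 + 3·4 + 6·5 + 6·3 = 213 ≡ 4.
  S_1 = Σ v_i α_i r_i = 9·5·7 + 9·7·10 + 3·6·4 + 6·8·5 + 6·4·3 = 1329 ≡ 9.
  α_i^2 mod 11 = [3, 5, 3, 9, 5].
  S_2 = Σ v_i α_i^2 r_i = 9·3·7 + 9·5·10 + 3·3·4 + 6·9·5 + 6·5·3 = 1035 ≡ 1.
  S = (4, 9, 1) ≠ 0, so r is not a codeword (an error is present).
Step 3: locate the error. For a single error e at position i, S_ℓ = v_i·e·α_i^ℓ, so α_err = S_1/S_0.
  S_0^{−1} = 4^{−1} = 3 (mod 11), so α_err = 9·3 = 27 ≡ 5 = α_1. Error position i = 1.
  Consistency check: S_2/S_1 = 1·5 = 5 ≡ 5 = α_err ✓ (single-error assumption holds).
Step 4: error magnitude e = S_0/v_1 = S_0·∏_{j≠1}(α_1 − α_j) = 4·5 = 20 ≡ 9 (mod 11).
Step 5: correct position 1: c_1 = r_1 − e = 7 − 9 ≡ 9 (mod 11). Hence c = [9, 10, 4, 5, 3].
  Check: interpolating c through the α_i gives m(x) = 1 + 6·x (degree < 2) with m(α_i) = c_i for every i, so c is indeed a codeword.


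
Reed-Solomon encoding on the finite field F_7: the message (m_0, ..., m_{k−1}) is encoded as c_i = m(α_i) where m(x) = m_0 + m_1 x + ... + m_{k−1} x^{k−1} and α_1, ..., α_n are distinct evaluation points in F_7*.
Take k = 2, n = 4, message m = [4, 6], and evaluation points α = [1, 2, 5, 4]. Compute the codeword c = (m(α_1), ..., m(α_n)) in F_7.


c = [3, 2, 6, 0]

Message polynomial: m(x) = 4 + 6·x (mod 7).
For each evaluation point α_i, compute m(α_i) mod 7:
  α_1 = 1: Horner steps 6 → 3, so m(1) = 3.
  α_2 = 2: Horner steps 6 → 2, so m(2) = 2.
  α_3 = 5: Horner steps 6 → 6, so m(5) = 6.
  α_4 = 4: Horner steps 6 → 0, so m(4) = 0.
Codeword c = [3, 2, 6, 0] ∈ F_7^4.


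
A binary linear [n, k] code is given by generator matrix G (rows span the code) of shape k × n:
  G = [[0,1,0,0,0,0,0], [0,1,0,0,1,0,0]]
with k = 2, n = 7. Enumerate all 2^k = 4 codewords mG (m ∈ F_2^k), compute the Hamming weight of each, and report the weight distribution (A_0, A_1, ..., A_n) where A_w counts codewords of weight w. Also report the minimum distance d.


Weight distribution: A_0 = 1, A_1 = 2, A_2 = 1. Minimum distance d = 1.

Enumerate all 2^2 = 4 messages m ∈ F_2^2.
For each, compute codeword c = mG in F_2^7, then tally its weight.
  m = 00 → c = 0000000, weight = 0.
  m = 10 → c = 0100000, weight = 1.
  m = 01 → c = 0100100, weight = 2.
  m = 11 → c = 0000100, weight = 1.
Tally weights:
  weight 0: 1 codewords.
  weight 1: 2 codewords.
  weight 2: 1 codewords.
Minimum distance d = smallest w > 0 with A_w > 0 = 1.
Sanity: Σ A_w = 4 = 2^2 = 4 ✓.


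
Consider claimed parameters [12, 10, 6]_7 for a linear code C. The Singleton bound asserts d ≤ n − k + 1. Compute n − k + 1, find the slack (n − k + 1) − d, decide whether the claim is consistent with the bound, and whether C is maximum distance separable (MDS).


Singleton RHS = n − k + 1 = 3, slack = -3, bound violated (no such code; not MDS).

Singleton bound: d ≤ n − k + 1.
Here n = 12, k = 10, so n − k + 1 = 3.
Given d = 6, check d ≤ 3: NO.
Slack = (n − k + 1) − d = -3.
The slack is negative: d = 6 exceeds n − k + 1 = 3 by 3, so the Singleton bound is violated and no linear [12, 10, 6]_7 code can exist. In particular it is not MDS (MDS requires d = n − k + 1 exactly).
Description: the claimed parameters are [12, 10, 6]_7; such a code would be impossible (violates the Singleton bound).


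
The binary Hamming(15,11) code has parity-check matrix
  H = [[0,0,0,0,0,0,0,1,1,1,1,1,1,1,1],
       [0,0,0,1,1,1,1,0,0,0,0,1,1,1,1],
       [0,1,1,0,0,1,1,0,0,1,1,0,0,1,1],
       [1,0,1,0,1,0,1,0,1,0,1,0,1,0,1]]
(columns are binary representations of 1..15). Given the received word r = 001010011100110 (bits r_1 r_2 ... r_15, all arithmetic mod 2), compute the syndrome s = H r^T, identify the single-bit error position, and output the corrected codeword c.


s = (1, 1, 1, 0)^T, error position = 14, corrected codeword c = 001010011100100

Compute s = H r^T mod 2 one row at a time:
  s_1 = 1 + 1 + 1 + 0 + 0 + 1 + 1 + 0 = 5 ≡ 1 (mod 2).
  s_2 = 0 + 1 + 0 + 0 + 0 + 1 + 1 + 0 = 3 ≡ 1 (mod 2).
  s_3 = 0 + 1 + 0 + 0 + 1 + 0 + 1 + 0 = 3 ≡ 1 (mod 2).
  s_4 = 0 + 1 + 1 + 0 + 1 + 0 + 1 + 0 = 4 ≡ 0 (mod 2).
s = (1, 1, 1, 0)^T — this equals column 14 of H (binary 1110), so error is at position 14.
Correct: flip bit 14 of r = 001010011100110 to get c = 001010011100100.


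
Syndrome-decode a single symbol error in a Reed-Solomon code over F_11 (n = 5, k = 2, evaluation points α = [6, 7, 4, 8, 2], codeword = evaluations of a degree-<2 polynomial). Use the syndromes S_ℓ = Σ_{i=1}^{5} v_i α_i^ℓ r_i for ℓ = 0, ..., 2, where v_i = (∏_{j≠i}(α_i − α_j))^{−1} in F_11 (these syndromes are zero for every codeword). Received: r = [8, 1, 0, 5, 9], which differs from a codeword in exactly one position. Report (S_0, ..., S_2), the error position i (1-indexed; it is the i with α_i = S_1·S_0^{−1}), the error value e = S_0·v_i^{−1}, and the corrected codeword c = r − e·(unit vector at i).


S = (8, 5, 10), error at position 5, error magnitude e = 6, c = [8, 1, 0, 5, 3].

Step 1: column multipliers v_i = (∏_{j≠i}(α_i − α_j))^{−1} mod 11.
  i = 1 (α = 6): (6−7)(6−4)(6−8)(6−2) = (−1)·2·(−2)·4 = 16 ≡ 5, so v_1 = 5^{−1} = 9 (mod 11).
  i = 2 (α = 7): (7−6)(7−4)(7−8)(7−2) = 1·3·(−1)·5 = −15 ≡ 7, so v_2 = 7^{−1} = 8 (mod 11).
  i = 3 (α = 4): (4−6)(4−7)(4−8)(4−2) = (−2)·(−3)·(−4)·2 = −48 ≡ 7, so v_3 = 7^{−1} = 8 (mod 11).
  i = 4 (α = 8): (8−6)(8−7)(8−4)(8−2) = 2·1·4·6 = 48 ≡ 4, so v_4 = 4^{−1} = 3 (mod 11).
  i = 5 (α = 2): (2−6)(2−7)(2−4)(2−8) = (−4)·(−5)·(−2)·(−6) = 240 ≡ 9, so v_5 = 9^{−1} = 5 (mod 11).
  v = [9, 8, 8, 3, 5].
Step 2: syndromes of r = [8, 1, 0, 5, 9] (all sums mod 11).
  S_0 = Σ v_i r_i = 9·8 + 8·1 + 8·0 + 3·5 + 5·9 = 140 ≡ 8.
  S_1 = Σ v_i α_i r_i = 9·6·8 + 8·7·1 + 8·4·0 + 3·8·5 + 5·2·9 = 698 ≡ 5.
  α_i^2 mod 11 = [3, 5, 5, 9, 4].
  S_2 = Σ v_i α_i^2 r_i = 9·3·8 + 8·5·1 + 8·5·0 + 3·9·5 + 5·4·9 = 571 ≡ 10.
  S = (8, 5, 10) ≠ 0, so r is not a codeword (an error is present).
Step 3: locate the error. For a single error e at position i, S_ℓ = v_i·e·α_i^ℓ, so α_err = S_1/S_0.
  S_0^{−1} = 8^{−1} = 7 (mod 11), so α_err = 5·7 = 35 ≡ 2 = α_5. Error position i = 5.
  Consistency check: S_2/S_1 = 10·9 = 90 ≡ 2 = α_err ✓ (single-error assumption holds).
Step 4: error magnitude e = S_0/v_5 = S_0·∏_{j≠5}(α_5 − α_j) = 8·9 = 72 ≡ 6 (mod 11).
Step 5: correct position 5: c_5 = r_5 − e = 9 − 6 ≡ 3 (mod 11). Hence c = [8, 1, 0, 5, 3].
  Check: interpolating c through the α_i gives m(x) = 6 + 4·x (degree < 2) with m(α_i) = c_i for every i, so c is indeed a codeword.


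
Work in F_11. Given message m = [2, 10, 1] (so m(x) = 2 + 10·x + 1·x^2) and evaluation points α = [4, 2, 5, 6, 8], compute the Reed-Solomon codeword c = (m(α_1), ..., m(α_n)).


c = [3, 4, 0, 10, 3]

Message polynomial: m(x) = 2 + 10·x + 1·x^2 (mod 11).
For each evaluation point α_i, compute m(α_i) mod 11:
  α_1 = 4: Horner steps 1 → 3 → 3, so m(4) = 3.
  α_2 = 2: Horner steps 1 → 1 → 4, so m(2) = 4.
  α_3 = 5: Horner steps 1 → 4 → 0, so m(5) = 0.
  α_4 = 6: Horner steps 1 → 5 → 10, so m(6) = 10.
  α_5 = 8: Horner steps 1 → 7 → 3, so m(8) = 3.
Codeword c = [3, 4, 0, 10, 3] ∈ F_11^5.


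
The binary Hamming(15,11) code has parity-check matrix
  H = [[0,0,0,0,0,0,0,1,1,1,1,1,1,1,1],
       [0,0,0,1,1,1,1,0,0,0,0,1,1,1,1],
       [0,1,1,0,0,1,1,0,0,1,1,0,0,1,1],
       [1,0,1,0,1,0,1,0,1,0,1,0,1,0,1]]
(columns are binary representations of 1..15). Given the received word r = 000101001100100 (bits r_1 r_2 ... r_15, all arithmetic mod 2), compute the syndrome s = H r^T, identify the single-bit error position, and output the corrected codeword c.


s = (1, 1, 0, 0)^T, error position = 12, corrected codeword c = 000101001101100

Compute s = H r^T mod 2 one row at a time:
  s_1 = 0 + 1 + 1 + 0 + 0 + 1 + 0 + 0 = 3 ≡ 1 (mod 2).
  s_2 = 1 + 0 + 1 + 0 + 0 + 1 + 0 + 0 = 3 ≡ 1 (mod 2).
  s_3 = 0 + 0 + 1 + 0 + 1 + 0 + 0 + 0 = 2 ≡ 0 (mod 2).
  s_4 = 0 + 0 + 0 + 0 + 1 + 0 + 1 + 0 = 2 ≡ 0 (mod 2).
s = (1, 1, 0, 0)^T — this equals column 12 of H (binary 1100), so error is at position 12.
Correct: flip bit 12 of r = 000101001100100 to get c = 000101001101100.


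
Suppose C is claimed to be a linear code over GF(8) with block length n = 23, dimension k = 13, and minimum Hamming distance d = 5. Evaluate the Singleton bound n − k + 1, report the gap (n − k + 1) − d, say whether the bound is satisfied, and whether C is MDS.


Singleton RHS = n − k + 1 = 11, slack = 6, bound satisfied, not MDS.

Singleton bound: d ≤ n − k + 1.
Here n = 23, k = 13, so n − k + 1 = 11.
Given d = 5, check d ≤ 11: YES.
Slack = (n − k + 1) − d = 6.
The code is NOT MDS (slack = 6 > 0).
Description: the claimed parameters are [23, 13, 5]_8; such a code would be non-MDS.


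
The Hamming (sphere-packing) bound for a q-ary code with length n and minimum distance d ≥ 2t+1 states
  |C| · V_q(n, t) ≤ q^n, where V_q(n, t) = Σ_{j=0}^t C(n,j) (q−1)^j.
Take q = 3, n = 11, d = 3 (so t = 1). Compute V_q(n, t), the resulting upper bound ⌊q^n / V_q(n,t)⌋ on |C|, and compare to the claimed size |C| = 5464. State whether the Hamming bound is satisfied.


V_q(n, t) = 23, q^n = 177147, Hamming bound = 7702, |C| = 5464 ≤ bound (satisfied).

Step 1: Compute V_q(n, t) = Σ_{j=0}^1 C(n, j) (q−1)^j.
  j = 0: C(11,0)·(2)^0 = 1·1 = 1.
  j = 1: C(11,1)·(2)^1 = 11·2 = 22.
  V_q(n, t) = 1 + 22 = 23.
Step 2: q^n = 3^11 = 177147.
Step 3: Hamming bound ⌊q^n / V_q(n,t)⌋ = ⌊177147/23⌋ = 7702.
Step 4: Compare |C| = 5464 to 7702: satisfied.
The claimed |C| lies below the Hamming bound.


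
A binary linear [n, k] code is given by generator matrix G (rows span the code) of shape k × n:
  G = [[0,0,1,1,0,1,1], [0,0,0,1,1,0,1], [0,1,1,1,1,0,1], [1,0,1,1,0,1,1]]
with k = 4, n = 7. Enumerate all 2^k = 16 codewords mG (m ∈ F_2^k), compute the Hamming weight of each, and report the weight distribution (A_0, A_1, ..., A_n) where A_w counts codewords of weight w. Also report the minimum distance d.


Weight distribution: A_0 = 1, A_1 = 1, A_2 = 1, A_3 = 4, A_4 = 5, A_5 = 3, A_6 = 1. Minimum distance d = 1.

Enumerate all 2^4 = 16 messages m ∈ F_2^4.
For each, compute codeword c = mG in F_2^7, then tally its weight.
  m = 0000 → c = 0000000, weight = 0.
  m = 1000 → c = 0011011, weight = 4.
  m = 0100 → c = 0001101, weight = 3.
  m = 1100 → c = 0010110, weight = 3.
  m = 0010 → c = 0111101, weight = 5.
  m = 1010 → c = 0100110, weight = 3.
  m = 0110 → c = 0110000, weight = 2.
  m = 1110 → c = 0101011, weight = 4.
  m = 0001 → c = 1011011, weight = 5.
  m = 1001 → c = 1000000, weight = 1.
  m = 0101 → c = 1010110, weight = 4.
  m = 1101 → c = 1001101, weight = 4.
  m = 0011 → c = 1100110, weight = 4.
  m = 1011 → c = 1111101, weight = 6.
  m = 0111 → c = 1101011, weight = 5.
  m = 1111 → c = 1110000, weight = 3.
Tally weights:
  weight 0: 1 codewords.
  weight 1: 1 codewords.
  weight 2: 1 codewords.
  weight 3: 4 codewords.
  weight 4: 5 codewords.
  weight 5: 3 codewords.
  weight 6: 1 codewords.
Minimum distance d = smallest w > 0 with A_w > 0 = 1.
Sanity: Σ A_w = 16 = 2^4 = 16 ✓.


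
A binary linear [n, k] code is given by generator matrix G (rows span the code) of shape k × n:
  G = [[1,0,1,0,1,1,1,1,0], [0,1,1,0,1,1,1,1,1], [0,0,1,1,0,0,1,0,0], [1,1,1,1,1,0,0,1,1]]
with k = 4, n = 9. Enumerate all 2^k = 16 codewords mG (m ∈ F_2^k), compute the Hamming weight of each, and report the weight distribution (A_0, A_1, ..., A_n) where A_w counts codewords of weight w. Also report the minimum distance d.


Weight distribution: A_0 = 1, A_3 = 4, A_4 = 3, A_5 = 2, A_6 = 4, A_7 = 2. Minimum distance d = 3.

Enumerate all 2^4 = 16 messages m ∈ F_2^4.
For each, compute codeword c = mG in F_2^9, then tally its weight.
  m = 0000 → c = 000000000, weight = 0.
  m = 1000 → c = 101011110, weight = 6.
  m = 0100 → c = 011011111, weight = 7.
  m = 1100 → c = 110000001, weight = 3.
  m = 0010 → c = 001100100, weight = 3.
  m = 1010 → c = 100111010, weight = 5.
  m = 0110 → c = 010111011, weight = 6.
  m = 1110 → c = 111100101, weight = 6.
  m = 0001 → c = 111110011, weight = 7.
  m = 1001 → c = 010101101, weight = 5.
  m = 0101 → c = 100101100, weight = 4.
  m = 1101 → c = 001110010, weight = 4.
  m = 0011 → c = 110010111, weight = 6.
  m = 1011 → c = 011001001, weight = 4.
  m = 0111 → c = 101001000, weight = 3.
  m = 1111 → c = 000010110, weight = 3.
Tally weights:
  weight 0: 1 codewords.
  weight 3: 4 codewords.
  weight 4: 3 codewords.
  weight 5: 2 codewords.
  weight 6: 4 codewords.
  weight 7: 2 codewords.
Minimum distance d = smallest w > 0 with A_w > 0 = 3.
Sanity: Σ A_w = 16 = 2^4 = 16 ✓.


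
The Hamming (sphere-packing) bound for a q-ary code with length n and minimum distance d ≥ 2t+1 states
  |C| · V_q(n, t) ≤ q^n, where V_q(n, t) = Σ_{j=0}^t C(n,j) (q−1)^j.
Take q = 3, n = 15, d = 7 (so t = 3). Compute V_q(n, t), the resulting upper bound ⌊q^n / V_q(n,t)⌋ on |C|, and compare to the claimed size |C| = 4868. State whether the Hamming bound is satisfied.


V_q(n, t) = 4091, q^n = 14348907, Hamming bound = 3507, |C| = 4868 > bound (violated).

Step 1: Compute V_q(n, t) = Σ_{j=0}^3 C(n, j) (q−1)^j.
  j = 0: C(15,0)·(2)^0 = 1·1 = 1.
  j = 1: C(15,1)·(2)^1 = 15·2 = 30.
  j = 2: C(15,2)·(2)^2 = 105·4 = 420.
  j = 3: C(15,3)·(2)^3 = 455·8 = 3640.
  V_q(n, t) = 1 + 30 + 420 + 3640 = 4091.
Step 2: q^n = 3^15 = 14348907.
Step 3: Hamming bound ⌊q^n / V_q(n,t)⌋ = ⌊14348907/4091⌋ = 3507.
Step 4: Compare |C| = 4868 to 3507: violated.
The claimed |C| lies above the Hamming bound, so no 3-ary code of length 15 with d ≥ 7 can have 4868 codewords.


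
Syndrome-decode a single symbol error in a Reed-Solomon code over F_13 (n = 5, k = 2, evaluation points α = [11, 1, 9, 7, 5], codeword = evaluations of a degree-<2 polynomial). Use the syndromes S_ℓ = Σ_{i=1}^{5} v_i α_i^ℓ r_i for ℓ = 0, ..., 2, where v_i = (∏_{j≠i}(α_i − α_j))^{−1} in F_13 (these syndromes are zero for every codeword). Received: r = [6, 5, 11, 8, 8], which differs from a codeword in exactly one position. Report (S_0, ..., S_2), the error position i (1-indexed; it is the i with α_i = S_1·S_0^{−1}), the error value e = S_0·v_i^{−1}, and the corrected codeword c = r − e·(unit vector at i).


S = (1, 7, 10), error at position 4, error magnitude e = 5, c = [6, 5, 11, 3, 8].

Step 1: column multipliers v_i = (∏_{j≠i}(α_i − α_j))^{−1} mod 13.
  i = 1 (α = 11): (11−1)(11−9)(11−7)(11−5) = 10·2·4·6 = 480 ≡ 12, so v_1 = 12^{−1} = 12 (mod 13).
  i = 2 (α = 1): (1−11)(1−9)(1−7)(1−5) = (−10)·(−8)·(−6)·(−4) = 1920 ≡ 9, so v_2 = 9^{−1} = 3 (mod 13).
  i = 3 (α = 9): (9−11)(9−1)(9−7)(9−5) = (−2)·8·2·4 = −128 ≡ 2, so v_3 = 2^{−1} = 7 (mod 13).
  i = 4 (α = 7): (7−11)(7−1)(7−9)(7−5) = (−4)·6·(−2)·2 = 96 ≡ 5, so v_4 = 5^{−1} = 8 (mod 13).
  i = 5 (α = 5): (5−11)(5−1)(5−9)(5−7) = (−6)·4·(−4)·(−2) = −192 ≡ 3, so v_5 = 3^{−1} = 9 (mod 13).
  v = [12, 3, 7, 8, 9].
Step 2: syndromes of r = [6, 5, 11, 8, 8] (all sums mod 13).
  S_0 = Σ v_i r_i = 12·6 + 3·5 + 7·11 + 8·8 + 9·8 = 300 ≡ 1.
  S_1 = Σ v_i α_i r_i = 12·11·6 + 3·1·5 + 7·9·11 + 8·7·8 + 9·5·8 = 2308 ≡ 7.
  α_i^2 mod 13 = [4, 1, 3, 10, 12].
  S_2 = Σ v_i α_i^2 r_i = 12·4·6 + 3·1·5 + 7·3·11 + 8·10·8 + 9·12·8 = 2038 ≡ 10.
  S = (1, 7, 10) ≠ 0, so r is not a codeword (an error is present).
Step 3: locate the error. For a single error e at position i, S_ℓ = v_i·e·α_i^ℓ, so α_err = S_1/S_0.
  S_0^{−1} = 1^{−1} = 1 (mod 13), so α_err = 7·1 = 7 ≡ 7 = α_4. Error position i = 4.
  Consistency check: S_2/S_1 = 10·2 = 20 ≡ 7 = α_err ✓ (single-error assumption holds).
Step 4: error magnitude e = S_0/v_4 = S_0·∏_{j≠4}(α_4 − α_j) = 1·5 = 5 ≡ 5 (mod 13).
Step 5: correct position 4: c_4 = r_4 − e = 8 − 5 ≡ 3 (mod 13). Hence c = [6, 5, 11, 3, 8].
  Check: interpolating c through the α_i gives m(x) = 1 + 4·x (degree < 2) with m(α_i) = c_i for every i, so c is indeed a codeword.


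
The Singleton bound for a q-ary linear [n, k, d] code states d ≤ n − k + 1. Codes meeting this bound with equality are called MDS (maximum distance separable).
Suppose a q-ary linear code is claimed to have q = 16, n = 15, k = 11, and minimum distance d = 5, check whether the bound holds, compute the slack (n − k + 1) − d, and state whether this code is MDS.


Singleton RHS = n − k + 1 = 5, slack = 0, bound satisfied, MDS.

Singleton bound: d ≤ n − k + 1.
Here n = 15, k = 11, so n − k + 1 = 5.
Given d = 5, check d ≤ 5: YES.
Slack = (n − k + 1) − d = 0.
The code is MDS (slack = 0).
Description: the claimed parameters are [15, 11, 5]_16; such a code would be MDS (meets Singleton bound).


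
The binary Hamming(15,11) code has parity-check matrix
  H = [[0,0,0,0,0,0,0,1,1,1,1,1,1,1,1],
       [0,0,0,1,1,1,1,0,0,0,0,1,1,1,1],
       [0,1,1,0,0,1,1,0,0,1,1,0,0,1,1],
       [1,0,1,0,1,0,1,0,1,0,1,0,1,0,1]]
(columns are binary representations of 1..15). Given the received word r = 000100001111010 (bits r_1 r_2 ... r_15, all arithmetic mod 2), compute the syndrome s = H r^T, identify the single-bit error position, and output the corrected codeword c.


s = (1, 1, 1, 0)^T, error position = 14, corrected codeword c = 000100001111000

Compute s = H r^T mod 2 one row at a time:
  s_1 = 0 + 1 + 1 + 1 + 1 + 0 + 1 + 0 = 5 ≡ 1 (mod 2).
  s_2 = 1 + 0 + 0 + 0 + 1 + 0 + 1 + 0 = 3 ≡ 1 (mod 2).
  s_3 = 0 + 0 + 0 + 0 + 1 + 1 + 1 + 0 = 3 ≡ 1 (mod 2).
  s_4 = 0 + 0 + 0 + 0 + 1 + 1 + 0 + 0 = 2 ≡ 0 (mod 2).
s = (1, 1, 1, 0)^T — this equals column 14 of H (binary 1110), so error is at position 14.
Correct: flip bit 14 of r = 000100001111010 to get c = 000100001111000.


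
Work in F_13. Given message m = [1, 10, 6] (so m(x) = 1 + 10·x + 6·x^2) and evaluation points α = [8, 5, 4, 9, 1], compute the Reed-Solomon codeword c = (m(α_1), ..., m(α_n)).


c = [10, 6, 7, 5, 4]

Message polynomial: m(x) = 1 + 10·x + 6·x^2 (mod 13).
For each evaluation point α_i, compute m(α_i) mod 13:
  α_1 = 8: Horner steps 6 → 6 → 10, so m(8) = 10.
  α_2 = 5: Horner steps 6 → 1 → 6, so m(5) = 6.
  α_3 = 4: Horner steps 6 → 8 → 7, so m(4) = 7.
  α_4 = 9: Horner steps 6 → 12 → 5, so m(9) = 5.
  α_5 = 1: Horner steps 6 → 3 → 4, so m(1) = 4.
Codeword c = [10, 6, 7, 5, 4] ∈ F_13^5.


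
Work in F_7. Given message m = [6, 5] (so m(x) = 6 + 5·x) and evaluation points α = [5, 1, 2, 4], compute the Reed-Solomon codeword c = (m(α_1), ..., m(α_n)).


c = [3, 4, 2, 5]

Message polynomial: m(x) = 6 + 5·x (mod 7).
For each evaluation point α_i, compute m(α_i) mod 7:
  α_1 = 5: Horner steps 5 → 3, so m(5) = 3.
  α_2 = 1: Horner steps 5 → 4, so m(1) = 4.
  α_3 = 2: Horner steps 5 → 2, so m(2) = 2.
  α_4 = 4: Horner steps 5 → 5, so m(4) = 5.
Codeword c = [3, 4, 2, 5] ∈ F_7^4.
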